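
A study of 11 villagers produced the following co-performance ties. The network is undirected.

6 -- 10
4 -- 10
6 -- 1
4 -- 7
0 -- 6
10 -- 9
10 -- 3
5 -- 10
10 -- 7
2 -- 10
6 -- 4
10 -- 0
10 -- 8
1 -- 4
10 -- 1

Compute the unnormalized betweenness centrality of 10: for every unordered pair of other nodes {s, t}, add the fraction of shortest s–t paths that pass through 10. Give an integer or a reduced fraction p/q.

38

Pairs whose geodesics pass through 10 — 4–5: 1; 4–0: 1/2; 4–2: 1; 4–9: 1; 4–8: 1; 4–3: 1; 5–0: 1; 5–2: 1; 5–7: 1; 5–9: 1; 5–1: 1; 5–8: 1; 5–3: 1; 5–6: 1 … (+26 more pairs).
All other pairs contribute 0.
Summing the contributions gives betweenness(10) = 38.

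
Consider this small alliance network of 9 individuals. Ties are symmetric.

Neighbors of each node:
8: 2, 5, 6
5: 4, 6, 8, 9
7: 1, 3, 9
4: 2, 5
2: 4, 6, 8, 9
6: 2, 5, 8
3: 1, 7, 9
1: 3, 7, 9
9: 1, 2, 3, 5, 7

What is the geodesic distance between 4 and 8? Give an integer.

2

One shortest route is 4 – 2 – 8, which uses 2 edges, and 4 and 8 are not directly tied, so nothing shorter exists. So d(4,8) = 2.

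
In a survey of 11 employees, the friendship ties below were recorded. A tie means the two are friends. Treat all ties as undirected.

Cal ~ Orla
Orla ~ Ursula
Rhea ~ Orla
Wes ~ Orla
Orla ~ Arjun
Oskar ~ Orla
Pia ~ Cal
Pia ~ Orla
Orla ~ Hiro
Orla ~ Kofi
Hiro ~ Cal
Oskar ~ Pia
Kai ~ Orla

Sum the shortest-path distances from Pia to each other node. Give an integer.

17

Distances from Pia: Arjun:2, Cal:1, Hiro:2, Kai:2, Kofi:2, Orla:1, Oskar:1, Rhea:2, Ursula:2, Wes:2.
Sum = 2 + 1 + 2 + 2 + 2 + 1 + 1 + 2 + 2 + 2 = 17.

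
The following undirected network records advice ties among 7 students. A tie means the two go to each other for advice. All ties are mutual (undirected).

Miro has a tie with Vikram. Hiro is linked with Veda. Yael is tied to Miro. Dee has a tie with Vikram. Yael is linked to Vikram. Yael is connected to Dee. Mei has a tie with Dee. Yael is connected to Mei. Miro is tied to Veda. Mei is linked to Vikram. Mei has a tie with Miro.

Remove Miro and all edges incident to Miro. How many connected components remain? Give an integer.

2

Without Miro, the remaining ties split the others into: {Hiro, Veda}; {Dee, Mei, Vikram, Yael}.
That's 2 separate components.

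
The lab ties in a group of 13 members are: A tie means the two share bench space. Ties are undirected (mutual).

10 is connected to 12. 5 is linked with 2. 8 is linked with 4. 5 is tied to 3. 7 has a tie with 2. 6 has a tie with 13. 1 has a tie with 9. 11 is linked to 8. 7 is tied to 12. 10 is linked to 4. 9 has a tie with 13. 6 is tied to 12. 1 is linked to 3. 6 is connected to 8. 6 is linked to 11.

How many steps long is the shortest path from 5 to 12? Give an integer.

One shortest route is 5 – 2 – 7 – 12, which uses 3 edges, and at distance 2 from 5 we only reach {1, 7}, which does not include 12. So d(5,12) = 3.

3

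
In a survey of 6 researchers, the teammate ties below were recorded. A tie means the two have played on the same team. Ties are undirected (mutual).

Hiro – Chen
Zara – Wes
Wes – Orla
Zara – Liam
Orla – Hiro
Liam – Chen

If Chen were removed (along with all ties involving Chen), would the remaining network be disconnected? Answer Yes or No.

No

Even without Chen, every remaining node can still reach every other (the residual graph is connected), so Chen is not a cut vertex.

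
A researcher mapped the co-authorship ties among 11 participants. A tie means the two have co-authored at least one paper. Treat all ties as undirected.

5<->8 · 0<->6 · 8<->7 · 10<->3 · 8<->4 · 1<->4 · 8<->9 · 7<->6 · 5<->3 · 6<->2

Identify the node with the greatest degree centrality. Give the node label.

Degrees — 0:1, 1:1, 2:1, 3:2, 4:2, 5:2, 6:3, 7:2, 8:4, 9:1, 10:1.
The maximum is 4, attained only by 8.

8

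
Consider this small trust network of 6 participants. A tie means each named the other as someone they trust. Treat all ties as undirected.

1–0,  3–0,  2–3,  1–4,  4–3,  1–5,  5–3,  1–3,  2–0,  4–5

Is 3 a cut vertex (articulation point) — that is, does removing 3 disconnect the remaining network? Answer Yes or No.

Even without 3, every remaining node can still reach every other (the residual graph is connected), so 3 is not a cut vertex.

No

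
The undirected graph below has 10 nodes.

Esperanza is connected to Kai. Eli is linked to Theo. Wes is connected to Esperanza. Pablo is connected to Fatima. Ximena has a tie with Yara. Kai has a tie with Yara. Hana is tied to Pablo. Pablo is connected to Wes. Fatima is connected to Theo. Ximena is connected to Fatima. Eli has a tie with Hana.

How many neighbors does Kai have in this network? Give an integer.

Kai is directly tied to Esperanza and Yara. That is 2 neighbors, so the degree of Kai is 2.

2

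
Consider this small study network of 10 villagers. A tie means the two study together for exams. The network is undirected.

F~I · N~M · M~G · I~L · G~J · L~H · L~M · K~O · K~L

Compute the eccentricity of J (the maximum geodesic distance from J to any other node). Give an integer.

5

Distances from J: F:5, G:1, H:4, I:4, K:4, L:3, M:2, N:3, O:5.
The largest is 5 (to F and O), so the eccentricity of J is 5.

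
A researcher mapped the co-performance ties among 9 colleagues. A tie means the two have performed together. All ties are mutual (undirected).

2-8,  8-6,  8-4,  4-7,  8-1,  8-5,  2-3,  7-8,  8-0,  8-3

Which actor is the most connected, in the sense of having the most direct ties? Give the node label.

8

Degrees — 0:1, 1:1, 2:2, 3:2, 4:2, 5:1, 6:1, 7:2, 8:8.
The maximum is 8, attained only by 8.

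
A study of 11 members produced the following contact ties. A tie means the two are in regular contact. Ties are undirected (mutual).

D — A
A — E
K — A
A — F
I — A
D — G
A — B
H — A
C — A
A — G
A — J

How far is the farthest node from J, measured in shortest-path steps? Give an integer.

Distances from J: A:1, B:2, C:2, D:2, E:2, F:2, G:2, H:2, I:2, K:2.
The largest is 2 (to K, E, B, C, F, D, H, G, and I), so the eccentricity of J is 2.

2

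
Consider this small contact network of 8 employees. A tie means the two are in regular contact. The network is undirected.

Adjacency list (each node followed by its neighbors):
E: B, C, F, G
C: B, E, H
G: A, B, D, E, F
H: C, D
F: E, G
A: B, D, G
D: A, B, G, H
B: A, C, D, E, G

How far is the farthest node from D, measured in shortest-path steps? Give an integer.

2

Distances from D: A:1, B:1, C:2, E:2, F:2, G:1, H:1.
The largest is 2 (to E, F, and C), so the eccentricity of D is 2.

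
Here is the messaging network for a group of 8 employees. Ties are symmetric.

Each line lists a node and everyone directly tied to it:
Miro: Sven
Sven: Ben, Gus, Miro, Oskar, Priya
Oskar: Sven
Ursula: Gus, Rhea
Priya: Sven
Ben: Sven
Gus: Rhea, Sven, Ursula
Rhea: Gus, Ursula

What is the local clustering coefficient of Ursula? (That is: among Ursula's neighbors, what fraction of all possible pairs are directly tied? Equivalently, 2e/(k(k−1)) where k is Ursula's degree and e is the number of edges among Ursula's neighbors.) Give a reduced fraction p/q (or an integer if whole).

1

Ursula's neighbors: Gus and Rhea (k = 2).
Possible neighbor pairs: C(2,2) = 1. Edges among them: Gus–Rhea → e = 1.
Clustering(Ursula) = 1/1.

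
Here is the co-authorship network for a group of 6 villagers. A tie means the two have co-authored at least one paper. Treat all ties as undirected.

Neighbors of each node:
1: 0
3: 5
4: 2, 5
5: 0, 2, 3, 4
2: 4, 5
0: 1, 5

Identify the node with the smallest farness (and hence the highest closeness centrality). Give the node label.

5

Farness (sum of distances to all others) for each node — 0:8, 1:12, 2:9, 3:10, 4:9, 5:6.
The smallest farness is 6, for 5, so 5 has the highest closeness.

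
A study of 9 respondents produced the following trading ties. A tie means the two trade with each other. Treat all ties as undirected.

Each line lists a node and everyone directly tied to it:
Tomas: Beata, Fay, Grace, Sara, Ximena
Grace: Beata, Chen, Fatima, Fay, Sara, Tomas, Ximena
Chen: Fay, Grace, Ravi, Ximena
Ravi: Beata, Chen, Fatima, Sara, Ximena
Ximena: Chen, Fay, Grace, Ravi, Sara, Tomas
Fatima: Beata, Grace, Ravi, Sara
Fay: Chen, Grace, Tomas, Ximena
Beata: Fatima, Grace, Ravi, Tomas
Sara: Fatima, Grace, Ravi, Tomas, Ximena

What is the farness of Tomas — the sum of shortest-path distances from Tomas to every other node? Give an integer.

Distances from Tomas: Beata:1, Chen:2, Fatima:2, Fay:1, Grace:1, Ravi:2, Sara:1, Ximena:1.
Sum = 1 + 2 + 2 + 1 + 1 + 2 + 1 + 1 = 11.

11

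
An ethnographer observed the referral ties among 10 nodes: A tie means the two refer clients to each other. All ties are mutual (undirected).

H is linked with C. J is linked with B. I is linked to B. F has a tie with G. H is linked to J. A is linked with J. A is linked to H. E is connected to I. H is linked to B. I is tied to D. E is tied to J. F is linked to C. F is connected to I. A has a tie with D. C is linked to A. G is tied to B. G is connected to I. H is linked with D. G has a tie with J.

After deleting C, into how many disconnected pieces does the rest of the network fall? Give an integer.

1

C's neighbors (A, F, and H) remain reachable from one another through other ties, so the rest of the network stays in one piece.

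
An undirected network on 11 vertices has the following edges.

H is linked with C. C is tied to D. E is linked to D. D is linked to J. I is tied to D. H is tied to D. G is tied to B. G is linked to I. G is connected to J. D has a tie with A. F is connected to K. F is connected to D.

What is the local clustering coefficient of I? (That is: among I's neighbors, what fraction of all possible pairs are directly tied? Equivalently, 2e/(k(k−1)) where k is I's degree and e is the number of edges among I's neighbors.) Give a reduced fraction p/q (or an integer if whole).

I's neighbors: D and G (k = 2).
Possible neighbor pairs: C(2,2) = 1. Edges among them: none → e = 0.
Clustering(I) = 0/1.

0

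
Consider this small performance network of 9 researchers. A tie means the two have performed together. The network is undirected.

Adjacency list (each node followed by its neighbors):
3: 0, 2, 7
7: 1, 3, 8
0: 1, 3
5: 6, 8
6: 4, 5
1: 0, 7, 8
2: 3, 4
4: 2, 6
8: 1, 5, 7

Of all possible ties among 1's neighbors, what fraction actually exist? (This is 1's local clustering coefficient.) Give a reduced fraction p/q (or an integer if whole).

1's neighbors: 0, 7, and 8 (k = 3).
Possible neighbor pairs: C(3,2) = 3. Edges among them: 7–8 → e = 1.
Clustering(1) = 1/3.

1/3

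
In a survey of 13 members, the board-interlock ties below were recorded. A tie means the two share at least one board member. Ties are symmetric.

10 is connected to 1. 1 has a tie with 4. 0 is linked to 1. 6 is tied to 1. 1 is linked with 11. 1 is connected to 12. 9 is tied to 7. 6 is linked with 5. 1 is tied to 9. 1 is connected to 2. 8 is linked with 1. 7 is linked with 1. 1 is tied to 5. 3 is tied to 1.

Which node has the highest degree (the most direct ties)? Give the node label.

1

Degrees — 0:1, 1:12, 2:1, 3:1, 4:1, 5:2, 6:2, 7:2, 8:1, 9:2, 10:1, 11:1, 12:1.
The maximum is 12, attained only by 1.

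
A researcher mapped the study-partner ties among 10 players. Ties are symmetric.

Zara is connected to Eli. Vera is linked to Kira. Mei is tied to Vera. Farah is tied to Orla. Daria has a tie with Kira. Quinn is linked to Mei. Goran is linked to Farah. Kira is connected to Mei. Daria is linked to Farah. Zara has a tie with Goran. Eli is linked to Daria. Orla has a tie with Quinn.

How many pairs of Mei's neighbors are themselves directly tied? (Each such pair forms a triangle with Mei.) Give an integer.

1

Mei's neighbors: Kira, Quinn, and Vera.
Neighbor pairs that are themselves tied: Mei–Kira–Vera. Each forms one triangle with Mei, for 1 in total.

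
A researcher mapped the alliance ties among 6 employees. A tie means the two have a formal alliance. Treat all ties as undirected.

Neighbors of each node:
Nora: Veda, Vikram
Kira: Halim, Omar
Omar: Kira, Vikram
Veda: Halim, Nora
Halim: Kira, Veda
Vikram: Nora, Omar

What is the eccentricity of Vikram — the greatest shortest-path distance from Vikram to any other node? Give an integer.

Distances from Vikram: Halim:3, Kira:2, Nora:1, Omar:1, Veda:2.
The largest is 3 (to Halim), so the eccentricity of Vikram is 3.

3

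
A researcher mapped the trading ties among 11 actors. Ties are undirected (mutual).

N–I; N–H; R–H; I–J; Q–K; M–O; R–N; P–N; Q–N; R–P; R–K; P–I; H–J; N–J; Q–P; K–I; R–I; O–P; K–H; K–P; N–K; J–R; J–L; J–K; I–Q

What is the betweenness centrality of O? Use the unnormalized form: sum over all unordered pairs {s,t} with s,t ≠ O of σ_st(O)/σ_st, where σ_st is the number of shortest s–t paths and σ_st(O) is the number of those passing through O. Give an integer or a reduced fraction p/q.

9

Pairs whose geodesics pass through O — L–M: 4/4; M–H: 3/3; M–K: 1; M–J: 4/4; M–R: 1; M–P: 1; M–N: 1; M–I: 1; M–Q: 1.
All other pairs contribute 0.
Summing the contributions gives betweenness(O) = 9.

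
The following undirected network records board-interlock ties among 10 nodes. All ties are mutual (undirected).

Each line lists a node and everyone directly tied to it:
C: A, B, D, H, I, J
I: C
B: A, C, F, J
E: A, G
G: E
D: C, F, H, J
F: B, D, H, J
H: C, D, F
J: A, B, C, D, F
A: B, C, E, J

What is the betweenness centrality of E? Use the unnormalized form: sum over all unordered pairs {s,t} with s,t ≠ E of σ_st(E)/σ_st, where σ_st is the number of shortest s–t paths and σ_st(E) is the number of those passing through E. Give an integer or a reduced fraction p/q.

Pairs whose geodesics pass through E — A–G: 1; B–G: 1; J–G: 1; F–G: 2/2; H–G: 1; D–G: 2/2; C–G: 1; G–I: 1.
All other pairs contribute 0.
Summing the contributions gives betweenness(E) = 8.

8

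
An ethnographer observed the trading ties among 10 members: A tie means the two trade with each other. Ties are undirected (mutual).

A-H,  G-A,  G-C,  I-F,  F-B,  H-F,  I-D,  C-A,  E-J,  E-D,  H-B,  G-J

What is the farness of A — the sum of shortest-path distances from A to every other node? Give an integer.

Distances from A: B:2, C:1, D:4, E:3, F:2, G:1, H:1, I:3, J:2.
Sum = 2 + 1 + 4 + 3 + 2 + 1 + 1 + 3 + 2 = 19.

19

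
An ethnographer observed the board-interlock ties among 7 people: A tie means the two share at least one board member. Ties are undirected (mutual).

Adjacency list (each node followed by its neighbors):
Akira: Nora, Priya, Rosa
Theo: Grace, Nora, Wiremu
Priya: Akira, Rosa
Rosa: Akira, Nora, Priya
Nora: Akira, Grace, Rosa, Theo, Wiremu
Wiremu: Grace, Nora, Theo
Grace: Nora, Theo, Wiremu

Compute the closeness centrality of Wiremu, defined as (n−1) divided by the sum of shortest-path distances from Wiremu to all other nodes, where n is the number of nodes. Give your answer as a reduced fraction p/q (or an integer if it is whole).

3/5

Distances from Wiremu: Akira:2, Grace:1, Nora:1, Priya:3, Rosa:2, Theo:1. Sum = 10.
n = 7, so closeness = 6/10 = 3/5.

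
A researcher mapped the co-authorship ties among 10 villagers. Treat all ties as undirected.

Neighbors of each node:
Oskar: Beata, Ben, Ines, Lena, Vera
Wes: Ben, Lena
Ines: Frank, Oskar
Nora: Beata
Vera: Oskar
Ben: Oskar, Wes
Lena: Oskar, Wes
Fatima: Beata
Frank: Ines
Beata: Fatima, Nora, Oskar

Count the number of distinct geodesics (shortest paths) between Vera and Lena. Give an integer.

The shortest distance is 2, and the only length-2 path is Vera–Oskar–Lena. So there is exactly 1 shortest path.

1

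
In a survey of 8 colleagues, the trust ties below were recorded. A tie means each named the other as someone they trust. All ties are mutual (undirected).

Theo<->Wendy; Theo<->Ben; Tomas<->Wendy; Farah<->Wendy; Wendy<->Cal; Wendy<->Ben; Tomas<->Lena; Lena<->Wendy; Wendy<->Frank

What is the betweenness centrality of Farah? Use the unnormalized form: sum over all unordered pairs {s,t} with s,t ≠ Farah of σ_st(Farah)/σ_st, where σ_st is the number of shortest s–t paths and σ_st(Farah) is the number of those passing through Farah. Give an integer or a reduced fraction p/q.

0

No shortest path between any pair of other nodes passes through Farah.
Summing the contributions gives betweenness(Farah) = 0.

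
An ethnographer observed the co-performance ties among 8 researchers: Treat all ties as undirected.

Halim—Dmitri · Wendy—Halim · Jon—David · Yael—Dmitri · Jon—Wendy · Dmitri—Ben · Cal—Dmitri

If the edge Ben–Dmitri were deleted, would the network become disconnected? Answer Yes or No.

Yes

Without the Ben–Dmitri edge there is no alternate route between Ben and Dmitri, so the network disconnects. It is a bridge.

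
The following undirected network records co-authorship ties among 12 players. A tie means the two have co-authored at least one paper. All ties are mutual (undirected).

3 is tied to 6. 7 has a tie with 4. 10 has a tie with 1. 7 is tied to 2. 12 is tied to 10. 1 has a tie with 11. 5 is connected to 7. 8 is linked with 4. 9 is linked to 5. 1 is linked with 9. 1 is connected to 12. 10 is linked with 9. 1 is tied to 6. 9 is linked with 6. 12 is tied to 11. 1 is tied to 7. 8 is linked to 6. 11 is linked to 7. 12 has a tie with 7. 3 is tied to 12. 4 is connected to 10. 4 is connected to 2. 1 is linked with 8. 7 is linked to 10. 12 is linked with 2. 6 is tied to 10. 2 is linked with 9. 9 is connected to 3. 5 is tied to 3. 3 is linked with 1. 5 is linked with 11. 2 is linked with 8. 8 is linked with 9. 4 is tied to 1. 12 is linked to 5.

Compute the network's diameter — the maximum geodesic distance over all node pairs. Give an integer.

2

Eccentricity of each node (its greatest distance to any other): 1:2, 2:2, 3:2, 4:2, 5:2, 6:2, 7:2, 8:2, 9:2, 10:2, 11:2, 12:2.
The maximum eccentricity is 2, realized for instance by the pair 4–6 via 4 – 1 – 6. So the diameter is 2.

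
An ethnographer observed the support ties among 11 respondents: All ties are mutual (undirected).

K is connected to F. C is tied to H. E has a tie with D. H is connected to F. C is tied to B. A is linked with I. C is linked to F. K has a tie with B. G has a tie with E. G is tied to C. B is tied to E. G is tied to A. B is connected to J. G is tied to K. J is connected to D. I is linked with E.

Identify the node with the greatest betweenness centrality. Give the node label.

E

Unnormalized betweenness of each node: A:11/6, B:51/4, C:23/2, D:19/12, E:40/3, F:4/3, G:51/4, H:0, I:19/12, J:11/6, K:9/2.
E has the largest value, 40/3, making it the main broker — the node through which the most shortest paths run.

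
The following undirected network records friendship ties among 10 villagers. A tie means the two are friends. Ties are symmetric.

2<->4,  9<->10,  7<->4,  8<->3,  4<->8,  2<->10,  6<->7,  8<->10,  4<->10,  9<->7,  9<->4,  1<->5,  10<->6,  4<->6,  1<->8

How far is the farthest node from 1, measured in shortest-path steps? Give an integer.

Distances from 1: 2:3, 3:2, 4:2, 5:1, 6:3, 7:3, 8:1, 9:3, 10:2.
The largest is 3 (to 2, 9, 7, and 6), so the eccentricity of 1 is 3.

3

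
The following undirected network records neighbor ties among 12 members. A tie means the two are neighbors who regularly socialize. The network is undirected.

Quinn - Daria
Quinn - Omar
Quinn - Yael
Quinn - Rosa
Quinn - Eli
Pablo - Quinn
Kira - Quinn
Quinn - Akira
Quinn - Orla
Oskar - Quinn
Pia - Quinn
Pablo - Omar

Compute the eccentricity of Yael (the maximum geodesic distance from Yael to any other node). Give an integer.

2

Distances from Yael: Akira:2, Daria:2, Eli:2, Kira:2, Omar:2, Orla:2, Oskar:2, Pablo:2, Pia:2, Quinn:1, Rosa:2.
The largest is 2 (to Oskar, Daria, Eli, Orla, Pablo, Kira, Rosa, Omar, Akira, and Pia), so the eccentricity of Yael is 2.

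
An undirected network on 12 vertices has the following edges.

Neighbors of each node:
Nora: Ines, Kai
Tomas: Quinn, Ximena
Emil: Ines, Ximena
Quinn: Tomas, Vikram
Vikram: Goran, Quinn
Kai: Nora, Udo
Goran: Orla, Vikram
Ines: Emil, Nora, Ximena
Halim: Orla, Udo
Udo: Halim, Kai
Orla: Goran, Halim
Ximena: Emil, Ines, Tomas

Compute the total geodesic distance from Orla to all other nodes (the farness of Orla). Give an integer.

36

Distances from Orla: Emil:6, Goran:1, Halim:1, Ines:5, Kai:3, Nora:4, Quinn:3, Tomas:4, Udo:2, Vikram:2, Ximena:5.
Sum = 6 + 1 + 1 + 5 + 3 + 4 + 3 + 4 + 2 + 2 + 5 = 36.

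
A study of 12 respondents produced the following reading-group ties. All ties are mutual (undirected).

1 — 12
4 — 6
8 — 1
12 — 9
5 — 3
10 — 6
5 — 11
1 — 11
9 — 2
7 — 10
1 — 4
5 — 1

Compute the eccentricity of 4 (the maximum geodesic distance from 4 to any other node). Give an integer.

4

Distances from 4: 1:1, 2:4, 3:3, 5:2, 6:1, 7:3, 8:2, 9:3, 10:2, 11:2, 12:2.
The largest is 4 (to 2), so the eccentricity of 4 is 4.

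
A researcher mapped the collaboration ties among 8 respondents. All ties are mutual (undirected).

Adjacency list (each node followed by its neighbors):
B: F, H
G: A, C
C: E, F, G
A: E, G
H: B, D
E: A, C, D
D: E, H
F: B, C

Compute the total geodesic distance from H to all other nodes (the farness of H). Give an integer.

Distances from H: A:3, B:1, C:3, D:1, E:2, F:2, G:4.
Sum = 3 + 1 + 3 + 1 + 2 + 2 + 4 = 16.

16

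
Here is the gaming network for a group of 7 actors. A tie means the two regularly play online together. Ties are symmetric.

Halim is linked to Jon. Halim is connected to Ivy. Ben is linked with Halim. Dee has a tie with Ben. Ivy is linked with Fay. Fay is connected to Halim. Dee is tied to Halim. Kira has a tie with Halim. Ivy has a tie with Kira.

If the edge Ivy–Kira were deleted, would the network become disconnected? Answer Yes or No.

No

Even without that edge, Ivy still reaches Kira via Ivy – Halim – Kira, so the network stays connected. Not a bridge.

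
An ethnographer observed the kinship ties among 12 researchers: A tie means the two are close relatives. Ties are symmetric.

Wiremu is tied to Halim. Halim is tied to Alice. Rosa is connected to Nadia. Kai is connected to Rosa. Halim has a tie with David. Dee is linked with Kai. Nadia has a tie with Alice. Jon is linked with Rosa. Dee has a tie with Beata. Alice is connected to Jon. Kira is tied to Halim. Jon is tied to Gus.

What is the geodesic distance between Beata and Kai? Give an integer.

One shortest route is Beata – Dee – Kai, which uses 2 edges, and Beata and Kai are not directly tied, so nothing shorter exists. So d(Beata,Kai) = 2.

2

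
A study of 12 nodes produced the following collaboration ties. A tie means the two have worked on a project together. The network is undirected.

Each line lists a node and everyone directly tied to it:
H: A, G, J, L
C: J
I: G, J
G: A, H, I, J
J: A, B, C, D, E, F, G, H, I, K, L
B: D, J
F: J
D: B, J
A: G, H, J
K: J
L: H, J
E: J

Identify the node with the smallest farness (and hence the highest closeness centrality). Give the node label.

J

Farness (sum of distances to all others) for each node — A:19, B:20, C:21, D:20, E:21, F:21, G:18, H:18, I:20, J:11, K:21, L:20.
The smallest farness is 11, for J, so J has the highest closeness.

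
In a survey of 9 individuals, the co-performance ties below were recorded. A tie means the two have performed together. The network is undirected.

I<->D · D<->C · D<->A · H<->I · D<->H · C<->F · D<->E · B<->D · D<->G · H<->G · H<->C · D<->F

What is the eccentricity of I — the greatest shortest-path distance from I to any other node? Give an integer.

2

Distances from I: A:2, B:2, C:2, D:1, E:2, F:2, G:2, H:1.
The largest is 2 (to F, A, C, E, G, and B), so the eccentricity of I is 2.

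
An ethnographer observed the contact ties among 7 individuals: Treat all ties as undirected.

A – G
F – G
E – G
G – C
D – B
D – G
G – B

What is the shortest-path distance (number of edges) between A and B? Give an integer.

One shortest route is A – G – B, which uses 2 edges, and A and B are not directly tied, so nothing shorter exists. So d(A,B) = 2.

2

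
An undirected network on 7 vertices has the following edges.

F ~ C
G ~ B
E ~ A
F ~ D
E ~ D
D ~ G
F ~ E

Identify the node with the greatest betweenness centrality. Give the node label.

D

Unnormalized betweenness of each node: A:0, B:0, C:0, D:8, E:5, F:5, G:5.
D has the largest value, 8, making it the main broker — the node through which the most shortest paths run.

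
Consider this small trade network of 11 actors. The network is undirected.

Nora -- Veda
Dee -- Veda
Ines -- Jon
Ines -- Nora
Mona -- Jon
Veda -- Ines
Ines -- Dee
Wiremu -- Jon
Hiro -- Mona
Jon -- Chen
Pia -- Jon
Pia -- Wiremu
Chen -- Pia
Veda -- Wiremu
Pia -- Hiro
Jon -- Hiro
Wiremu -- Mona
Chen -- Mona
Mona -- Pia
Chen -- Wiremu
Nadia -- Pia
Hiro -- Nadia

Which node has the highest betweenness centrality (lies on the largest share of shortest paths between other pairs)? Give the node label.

Jon

Unnormalized betweenness of each node: Chen:0, Dee:0, Hiro:13/6, Ines:115/12, Jon:13, Mona:11/12, Nadia:0, Nora:0, Pia:27/4, Veda:20/3, Wiremu:107/12.
Jon has the largest value, 13, making it the main broker — the node through which the most shortest paths run.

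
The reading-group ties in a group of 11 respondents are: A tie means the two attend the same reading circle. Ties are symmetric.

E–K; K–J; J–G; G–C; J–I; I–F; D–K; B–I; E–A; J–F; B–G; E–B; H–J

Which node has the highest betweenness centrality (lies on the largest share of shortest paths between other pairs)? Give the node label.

Unnormalized betweenness of each node: A:0, B:8, C:0, D:0, E:11, F:0, G:10, H:0, I:3, J:21, K:14.
J has the largest value, 21, making it the main broker — the node through which the most shortest paths run.

J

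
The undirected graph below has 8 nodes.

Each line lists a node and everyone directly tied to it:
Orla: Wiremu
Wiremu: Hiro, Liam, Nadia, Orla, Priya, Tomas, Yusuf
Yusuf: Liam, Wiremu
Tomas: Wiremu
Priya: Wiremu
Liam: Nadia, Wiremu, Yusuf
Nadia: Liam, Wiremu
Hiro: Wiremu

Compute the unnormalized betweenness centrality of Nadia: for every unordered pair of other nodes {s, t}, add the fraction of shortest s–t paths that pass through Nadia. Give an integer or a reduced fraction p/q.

0

No shortest path between any pair of other nodes passes through Nadia.
Summing the contributions gives betweenness(Nadia) = 0.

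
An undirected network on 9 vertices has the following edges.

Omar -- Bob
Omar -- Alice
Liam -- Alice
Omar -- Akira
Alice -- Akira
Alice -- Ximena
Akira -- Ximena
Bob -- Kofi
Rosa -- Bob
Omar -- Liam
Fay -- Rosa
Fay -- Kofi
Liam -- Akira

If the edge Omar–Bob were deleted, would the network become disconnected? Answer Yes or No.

Without the Omar–Bob edge there is no alternate route between Omar and Bob, so the network disconnects. It is a bridge.

Yes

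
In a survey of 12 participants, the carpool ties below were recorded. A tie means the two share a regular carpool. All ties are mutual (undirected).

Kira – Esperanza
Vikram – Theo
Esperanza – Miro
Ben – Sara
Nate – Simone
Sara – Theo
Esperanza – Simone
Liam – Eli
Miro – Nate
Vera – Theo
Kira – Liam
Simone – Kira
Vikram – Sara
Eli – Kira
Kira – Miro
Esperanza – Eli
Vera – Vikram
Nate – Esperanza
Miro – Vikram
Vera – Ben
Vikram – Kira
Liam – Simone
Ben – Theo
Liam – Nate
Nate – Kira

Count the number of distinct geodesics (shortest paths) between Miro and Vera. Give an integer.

1

The shortest distance is 2, and the only length-2 path is Miro–Vikram–Vera. So there is exactly 1 shortest path.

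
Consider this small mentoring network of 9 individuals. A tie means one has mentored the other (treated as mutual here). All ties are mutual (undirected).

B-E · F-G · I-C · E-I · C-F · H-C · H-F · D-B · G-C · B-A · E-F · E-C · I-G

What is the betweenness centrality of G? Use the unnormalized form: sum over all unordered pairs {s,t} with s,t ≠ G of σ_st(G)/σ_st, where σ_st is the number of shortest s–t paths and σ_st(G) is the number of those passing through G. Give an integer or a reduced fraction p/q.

Pairs whose geodesics pass through G — I–F: 1/3.
All other pairs contribute 0.
Summing the contributions gives betweenness(G) = 1/3.

1/3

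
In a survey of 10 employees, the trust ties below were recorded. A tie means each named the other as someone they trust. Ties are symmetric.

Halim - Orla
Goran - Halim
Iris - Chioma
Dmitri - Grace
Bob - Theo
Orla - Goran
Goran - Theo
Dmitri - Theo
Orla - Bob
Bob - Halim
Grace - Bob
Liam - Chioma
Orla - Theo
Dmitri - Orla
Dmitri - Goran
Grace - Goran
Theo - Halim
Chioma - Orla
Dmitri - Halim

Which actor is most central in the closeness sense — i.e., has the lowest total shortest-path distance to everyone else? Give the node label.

Orla

Farness (sum of distances to all others) for each node — Bob:16, Chioma:16, Dmitri:15, Goran:15, Grace:20, Halim:15, Iris:24, Liam:24, Orla:12, Theo:15.
The smallest farness is 12, for Orla, so Orla has the highest closeness.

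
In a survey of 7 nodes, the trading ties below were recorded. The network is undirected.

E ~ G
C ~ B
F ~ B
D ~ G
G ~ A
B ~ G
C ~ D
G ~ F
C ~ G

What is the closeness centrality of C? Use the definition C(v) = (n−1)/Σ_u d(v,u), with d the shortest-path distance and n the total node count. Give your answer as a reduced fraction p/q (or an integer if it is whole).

Distances from C: A:2, B:1, D:1, E:2, F:2, G:1. Sum = 9.
n = 7, so closeness = 6/9 = 2/3.

2/3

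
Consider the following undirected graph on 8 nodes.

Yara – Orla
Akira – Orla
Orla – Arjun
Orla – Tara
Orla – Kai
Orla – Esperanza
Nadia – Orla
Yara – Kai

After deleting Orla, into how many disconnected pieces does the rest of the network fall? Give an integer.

Without Orla, the remaining ties split the others into: {Kai, Yara}; {Tara}; {Nadia}; {Esperanza}; {Akira}; {Arjun}.
That's 6 separate components.

6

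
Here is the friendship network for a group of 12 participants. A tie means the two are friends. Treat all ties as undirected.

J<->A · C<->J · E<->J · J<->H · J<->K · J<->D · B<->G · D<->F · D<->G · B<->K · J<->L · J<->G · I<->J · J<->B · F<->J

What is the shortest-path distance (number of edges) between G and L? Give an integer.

2

One shortest route is G – J – L, which uses 2 edges, and G and L are not directly tied, so nothing shorter exists. So d(G,L) = 2.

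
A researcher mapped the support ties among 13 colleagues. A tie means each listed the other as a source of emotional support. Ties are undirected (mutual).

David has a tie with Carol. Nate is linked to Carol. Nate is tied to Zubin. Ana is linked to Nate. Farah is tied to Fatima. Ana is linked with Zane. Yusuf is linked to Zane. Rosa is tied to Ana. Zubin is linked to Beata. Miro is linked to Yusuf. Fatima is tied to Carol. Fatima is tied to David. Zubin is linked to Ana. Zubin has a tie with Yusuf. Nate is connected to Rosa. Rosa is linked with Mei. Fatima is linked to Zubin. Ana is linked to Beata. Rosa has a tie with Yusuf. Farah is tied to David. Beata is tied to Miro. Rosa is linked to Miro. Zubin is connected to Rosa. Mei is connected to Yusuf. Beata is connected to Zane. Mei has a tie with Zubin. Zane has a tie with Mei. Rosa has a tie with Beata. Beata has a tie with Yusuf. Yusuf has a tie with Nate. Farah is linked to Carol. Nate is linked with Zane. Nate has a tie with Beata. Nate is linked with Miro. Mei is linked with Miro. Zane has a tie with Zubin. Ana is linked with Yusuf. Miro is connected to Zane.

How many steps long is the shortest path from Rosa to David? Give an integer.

One shortest route is Rosa – Zubin – Fatima – David, which uses 3 edges, and at distance 2 from Rosa we only reach {Carol, Fatima, Zane}, which does not include David. So d(Rosa,David) = 3.

3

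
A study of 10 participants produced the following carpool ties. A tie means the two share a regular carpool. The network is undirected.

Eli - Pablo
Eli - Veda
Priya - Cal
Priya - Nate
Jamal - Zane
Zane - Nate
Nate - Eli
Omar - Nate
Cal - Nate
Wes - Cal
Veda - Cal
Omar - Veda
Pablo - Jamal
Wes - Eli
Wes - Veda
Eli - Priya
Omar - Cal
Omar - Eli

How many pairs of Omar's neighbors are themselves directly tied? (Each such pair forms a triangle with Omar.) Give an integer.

4

Omar's neighbors: Cal, Eli, Nate, and Veda.
Neighbor pairs that are themselves tied: Omar–Cal–Nate; Omar–Cal–Veda; Omar–Eli–Nate; Omar–Eli–Veda. Each forms one triangle with Omar, for 4 in total.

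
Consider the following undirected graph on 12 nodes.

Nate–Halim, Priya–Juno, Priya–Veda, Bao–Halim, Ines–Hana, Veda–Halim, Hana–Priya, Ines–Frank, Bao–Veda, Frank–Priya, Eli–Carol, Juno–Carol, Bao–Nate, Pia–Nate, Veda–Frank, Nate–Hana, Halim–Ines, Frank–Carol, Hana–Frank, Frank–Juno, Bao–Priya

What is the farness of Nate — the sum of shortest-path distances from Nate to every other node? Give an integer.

22

Distances from Nate: Bao:1, Carol:3, Eli:4, Frank:2, Halim:1, Hana:1, Ines:2, Juno:3, Pia:1, Priya:2, Veda:2.
Sum = 1 + 3 + 4 + 2 + 1 + 1 + 2 + 3 + 1 + 2 + 2 = 22.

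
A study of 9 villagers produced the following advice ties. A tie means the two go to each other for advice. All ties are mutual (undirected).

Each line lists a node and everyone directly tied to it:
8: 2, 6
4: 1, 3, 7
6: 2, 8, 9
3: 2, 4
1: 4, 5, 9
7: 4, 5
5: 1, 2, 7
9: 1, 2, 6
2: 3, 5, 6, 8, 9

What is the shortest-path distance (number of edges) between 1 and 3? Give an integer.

One shortest route is 1 – 4 – 3, which uses 2 edges, and 1 and 3 are not directly tied, so nothing shorter exists. So d(1,3) = 2.

2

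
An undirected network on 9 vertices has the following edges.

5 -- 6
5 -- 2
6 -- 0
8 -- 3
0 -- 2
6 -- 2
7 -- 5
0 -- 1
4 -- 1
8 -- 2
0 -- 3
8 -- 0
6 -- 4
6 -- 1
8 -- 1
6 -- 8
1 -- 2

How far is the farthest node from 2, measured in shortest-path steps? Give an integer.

2

Distances from 2: 0:1, 1:1, 3:2, 4:2, 5:1, 6:1, 7:2, 8:1.
The largest is 2 (to 3, 4, and 7), so the eccentricity of 2 is 2.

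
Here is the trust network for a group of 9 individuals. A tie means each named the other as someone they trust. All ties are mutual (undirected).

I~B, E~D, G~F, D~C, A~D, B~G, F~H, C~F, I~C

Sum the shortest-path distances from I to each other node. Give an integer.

17

Distances from I: A:3, B:1, C:1, D:2, E:3, F:2, G:2, H:3.
Sum = 3 + 1 + 1 + 2 + 3 + 2 + 2 + 3 = 17.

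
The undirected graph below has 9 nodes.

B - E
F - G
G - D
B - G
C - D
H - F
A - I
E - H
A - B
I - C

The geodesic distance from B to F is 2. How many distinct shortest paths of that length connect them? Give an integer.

1

The shortest distance is 2, and the only length-2 path is B–G–F. So there is exactly 1 shortest path.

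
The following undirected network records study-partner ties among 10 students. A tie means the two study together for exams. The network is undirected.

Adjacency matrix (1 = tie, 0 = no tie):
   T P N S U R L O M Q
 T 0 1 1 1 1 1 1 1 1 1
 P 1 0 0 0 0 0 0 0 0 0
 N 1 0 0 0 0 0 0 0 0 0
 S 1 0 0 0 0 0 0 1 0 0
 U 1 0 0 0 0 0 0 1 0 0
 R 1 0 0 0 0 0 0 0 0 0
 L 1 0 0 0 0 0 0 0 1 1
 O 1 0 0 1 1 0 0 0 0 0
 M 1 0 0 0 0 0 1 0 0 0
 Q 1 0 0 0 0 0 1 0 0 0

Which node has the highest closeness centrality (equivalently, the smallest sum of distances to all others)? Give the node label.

T

Farness (sum of distances to all others) for each node — L:15, M:16, N:17, O:15, P:17, Q:16, R:17, S:16, T:9, U:16.
The smallest farness is 9, for T, so T has the highest closeness.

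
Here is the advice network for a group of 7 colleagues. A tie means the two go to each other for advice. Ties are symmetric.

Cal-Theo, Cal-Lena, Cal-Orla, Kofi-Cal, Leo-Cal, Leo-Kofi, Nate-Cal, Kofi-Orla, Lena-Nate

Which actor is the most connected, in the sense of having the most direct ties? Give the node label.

Degrees — Cal:6, Kofi:3, Lena:2, Leo:2, Nate:2, Orla:2, Theo:1.
The maximum is 6, attained only by Cal.

Cal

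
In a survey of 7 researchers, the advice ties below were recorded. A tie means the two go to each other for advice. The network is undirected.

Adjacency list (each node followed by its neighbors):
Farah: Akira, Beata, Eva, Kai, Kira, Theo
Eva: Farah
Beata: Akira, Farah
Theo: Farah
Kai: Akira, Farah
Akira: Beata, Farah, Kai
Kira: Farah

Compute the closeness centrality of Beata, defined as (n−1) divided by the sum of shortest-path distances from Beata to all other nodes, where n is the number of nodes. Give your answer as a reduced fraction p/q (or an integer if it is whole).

Distances from Beata: Akira:1, Eva:2, Farah:1, Kai:2, Kira:2, Theo:2. Sum = 10.
n = 7, so closeness = 6/10 = 3/5.

3/5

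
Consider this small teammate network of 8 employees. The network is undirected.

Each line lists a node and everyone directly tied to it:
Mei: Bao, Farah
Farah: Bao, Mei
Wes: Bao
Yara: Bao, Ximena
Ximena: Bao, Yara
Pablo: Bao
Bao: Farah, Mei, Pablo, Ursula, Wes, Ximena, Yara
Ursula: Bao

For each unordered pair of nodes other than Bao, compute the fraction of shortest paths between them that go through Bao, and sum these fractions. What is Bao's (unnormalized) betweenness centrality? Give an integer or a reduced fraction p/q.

Pairs whose geodesics pass through Bao — Pablo–Mei: 1; Pablo–Wes: 1; Pablo–Ximena: 1; Pablo–Ursula: 1; Pablo–Yara: 1; Pablo–Farah: 1; Mei–Wes: 1; Mei–Ximena: 1; Mei–Ursula: 1; Mei–Yara: 1; Wes–Ximena: 1; Wes–Ursula: 1; Wes–Yara: 1; Wes–Farah: 1 … (+5 more pairs).
All other pairs contribute 0.
Summing the contributions gives betweenness(Bao) = 19.

19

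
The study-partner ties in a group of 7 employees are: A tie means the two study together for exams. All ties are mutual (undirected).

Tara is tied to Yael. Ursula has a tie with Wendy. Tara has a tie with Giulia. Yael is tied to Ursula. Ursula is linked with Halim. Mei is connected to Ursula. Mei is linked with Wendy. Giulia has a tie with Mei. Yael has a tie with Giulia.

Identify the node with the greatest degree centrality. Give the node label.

Degrees — Giulia:3, Halim:1, Mei:3, Tara:2, Ursula:4, Wendy:2, Yael:3.
The maximum is 4, attained only by Ursula.

Ursula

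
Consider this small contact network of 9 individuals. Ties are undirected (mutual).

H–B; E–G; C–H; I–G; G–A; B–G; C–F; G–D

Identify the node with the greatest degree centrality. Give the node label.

Degrees — A:1, B:2, C:2, D:1, E:1, F:1, G:5, H:2, I:1.
The maximum is 5, attained only by G.

G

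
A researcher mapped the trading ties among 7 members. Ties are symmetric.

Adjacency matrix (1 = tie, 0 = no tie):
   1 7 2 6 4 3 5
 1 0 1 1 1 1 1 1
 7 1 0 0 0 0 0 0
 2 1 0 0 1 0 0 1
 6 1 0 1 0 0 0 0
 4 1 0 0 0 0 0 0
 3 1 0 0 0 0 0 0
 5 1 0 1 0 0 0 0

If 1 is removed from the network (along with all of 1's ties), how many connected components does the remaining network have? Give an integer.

4

Without 1, the remaining ties split the others into: {7}; {2, 5, 6}; {4}; {3}.
That's 4 separate components.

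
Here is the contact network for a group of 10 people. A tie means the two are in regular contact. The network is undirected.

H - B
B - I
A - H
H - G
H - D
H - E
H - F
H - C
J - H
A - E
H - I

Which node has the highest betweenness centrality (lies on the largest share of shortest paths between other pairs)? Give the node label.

H

Unnormalized betweenness of each node: A:0, B:0, C:0, D:0, E:0, F:0, G:0, H:34, I:0, J:0.
H has the largest value, 34, making it the main broker — the node through which the most shortest paths run.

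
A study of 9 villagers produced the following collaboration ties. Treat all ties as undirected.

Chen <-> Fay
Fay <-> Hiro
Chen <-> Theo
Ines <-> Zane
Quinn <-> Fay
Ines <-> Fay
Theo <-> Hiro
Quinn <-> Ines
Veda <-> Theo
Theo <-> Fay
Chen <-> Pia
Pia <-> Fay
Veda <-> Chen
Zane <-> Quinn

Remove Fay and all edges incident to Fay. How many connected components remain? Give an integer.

2

Without Fay, the remaining ties split the others into: {Chen, Hiro, Pia, Theo, Veda}; {Ines, Quinn, Zane}.
That's 2 separate components.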